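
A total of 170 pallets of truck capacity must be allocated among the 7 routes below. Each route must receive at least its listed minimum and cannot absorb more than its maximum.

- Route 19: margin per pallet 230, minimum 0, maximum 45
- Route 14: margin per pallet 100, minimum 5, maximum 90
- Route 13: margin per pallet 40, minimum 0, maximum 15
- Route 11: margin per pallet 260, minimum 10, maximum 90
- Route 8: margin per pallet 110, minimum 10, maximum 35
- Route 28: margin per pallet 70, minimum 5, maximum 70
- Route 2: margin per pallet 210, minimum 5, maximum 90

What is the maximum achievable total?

Meeting every minimum uses 0+5+0+10+10+5+5 = 35 pallets, leaving 135.
Rank by margin per pallet: Route 11 260 > Route 19 230 > Route 2 210 > Route 8 110 > Route 14 100 > Route 28 70 > Route 13 40.
Give Route 11 80 more to hit its cap of 90 → 55 left.
Route 19: +45 to 45 (cap) → 10 left.
Route 2 has room for 85 more but only 10 remain, so it gets 15.
Total = 230×45 + 100×5 + 260×90 + 110×10 + 70×5 + 210×15 = 38850.

38850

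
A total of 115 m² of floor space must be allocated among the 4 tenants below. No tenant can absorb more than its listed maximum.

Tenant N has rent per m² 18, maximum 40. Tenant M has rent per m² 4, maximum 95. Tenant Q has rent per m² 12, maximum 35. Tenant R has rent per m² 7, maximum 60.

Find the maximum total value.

Rank by rent per m²: Tenant N 18 > Tenant Q 12 > Tenant R 7 > Tenant M 4.
Give Tenant N 40 to hit its cap of 40 ; 75 left.
Give Tenant Q 35 to hit its cap of 35 ; 40 left.
Only 40 left; Tenant R takes them to reach 40.
Total = 18×40 + 12×35 + 7×40 = 1420.

1420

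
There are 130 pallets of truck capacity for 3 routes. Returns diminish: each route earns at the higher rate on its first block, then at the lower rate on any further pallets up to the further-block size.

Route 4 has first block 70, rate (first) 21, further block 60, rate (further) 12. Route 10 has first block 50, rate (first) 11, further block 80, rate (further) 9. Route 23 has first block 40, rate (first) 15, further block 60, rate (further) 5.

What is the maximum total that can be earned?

Rank every tier by rate: Route 4/tier1 21 > Route 23/tier1 15 > Route 4/tier2 12 > Route 10/tier1 11 > Route 10/tier2 9 > Route 23/tier2 5.
Route 4 tier1 at 21: fill all 70 ; 60 left.
Fill Route 23 tier1 block (40 at 15) ; 20 left.
Route 4 tier2 at 12: only 20 left, fill 20.
Total = 21×70 + 15×40 + 12×20 = 2310.

2310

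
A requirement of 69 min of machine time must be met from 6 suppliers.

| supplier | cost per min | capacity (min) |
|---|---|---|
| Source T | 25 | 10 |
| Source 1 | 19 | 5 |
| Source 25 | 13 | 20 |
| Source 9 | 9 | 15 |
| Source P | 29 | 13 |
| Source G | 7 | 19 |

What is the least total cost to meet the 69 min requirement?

873

Cheapest first:
Source G at 7: take all 19 min → 50 still needed.
Take 15 from Source 9 at 9 → need 35 more.
Take 20 from Source 25 at 13 → need 15 more.
Take 5 from Source 1 at 19 → need 10 more.
Take 10 from Source T at 25 → need 0 more.
Source P: unused.
Cost = 19×7 + 15×9 + 20×13 + 5×19 + 10×25 = 873.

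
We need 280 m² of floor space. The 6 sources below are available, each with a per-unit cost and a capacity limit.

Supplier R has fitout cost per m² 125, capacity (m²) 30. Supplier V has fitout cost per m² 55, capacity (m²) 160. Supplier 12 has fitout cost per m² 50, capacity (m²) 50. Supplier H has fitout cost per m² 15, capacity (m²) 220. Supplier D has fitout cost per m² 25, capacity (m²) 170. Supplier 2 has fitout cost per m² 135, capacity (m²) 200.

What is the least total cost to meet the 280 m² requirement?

4800

Fill from the cheapest source first.
Take 220 from Supplier H at 15 → need 60 more.
Supplier D at 25: take 60 of its 170 → requirement met.
Supplier 12, Supplier V, Supplier R, Supplier 2: unused.
Cost = 220×15 + 60×25 = 4800.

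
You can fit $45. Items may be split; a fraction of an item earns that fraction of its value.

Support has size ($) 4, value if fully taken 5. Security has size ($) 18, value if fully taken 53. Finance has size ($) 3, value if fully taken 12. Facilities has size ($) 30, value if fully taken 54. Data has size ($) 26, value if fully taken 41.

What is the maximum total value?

108.2

Rank by value-to-size ratio: Finance 12/3≈4, Security 53/18≈2.94, Facilities 54/30≈1.8, Data 41/26≈1.58, Support 5/4≈1.25.
Take all of Finance (3 $, value 12) → 42 $ left.
Security: take in full, 18 $ for value 53 → 24 left.
24 $ left: a 24/30 share of Facilities gives 54×24/30 = 43.2.
Total value = 108.2.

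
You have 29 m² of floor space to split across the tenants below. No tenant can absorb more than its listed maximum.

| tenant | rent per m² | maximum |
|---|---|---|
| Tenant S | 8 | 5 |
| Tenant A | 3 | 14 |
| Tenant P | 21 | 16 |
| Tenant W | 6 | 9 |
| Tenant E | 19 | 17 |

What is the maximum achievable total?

Order the tenants by rent per m²: Tenant P 21 > Tenant E 19 > Tenant S 8 > Tenant W 6 > Tenant A 3.
Tenant P: +16 to 16 (cap) → 13 left.
Tenant E has room for 17 but only 13 remain, so it gets 13.
Total = 21×16 + 19×13 = 583.

583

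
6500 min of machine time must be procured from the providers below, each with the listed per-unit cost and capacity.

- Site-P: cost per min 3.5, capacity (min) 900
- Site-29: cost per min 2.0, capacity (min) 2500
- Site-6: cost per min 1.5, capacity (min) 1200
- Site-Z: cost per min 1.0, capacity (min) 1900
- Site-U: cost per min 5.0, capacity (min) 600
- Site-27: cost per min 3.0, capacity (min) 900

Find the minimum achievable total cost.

11400

Fill from the cheapest provider first.
Take 1900 from Site-Z at 1.0 — need 4600 more.
Site-6 (1.5): use full 1200 — 3400 min to go.
Take 2500 from Site-29 at 2.0 — need 900 more.
Site-27 at 3.0: take all 900 min — 0 still needed.
Site-P, Site-U: unused.
Cost = 1900×1.0 + 1200×1.5 + 2500×2.0 + 900×3.0 = 11400.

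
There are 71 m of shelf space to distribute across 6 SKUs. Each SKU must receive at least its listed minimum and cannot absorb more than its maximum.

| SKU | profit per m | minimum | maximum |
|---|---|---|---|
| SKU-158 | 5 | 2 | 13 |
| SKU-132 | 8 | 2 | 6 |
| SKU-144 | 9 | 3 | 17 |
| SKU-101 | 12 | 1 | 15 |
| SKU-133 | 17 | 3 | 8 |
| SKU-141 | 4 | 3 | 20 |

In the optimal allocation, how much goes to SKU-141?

12

Meeting every minimum uses 2+2+3+1+3+3 = 14 m, leaving 57.
Rank by profit per m: SKU-133 17 > SKU-101 12 > SKU-144 9 > SKU-132 8 > SKU-158 5 > SKU-141 4.
Give SKU-133 5 more to hit its cap of 8 → 52 left.
SKU-101 takes 14 more to reach its cap of 15 → 38 left.
Give SKU-144 14 more to hit its cap of 17 → 24 left.
SKU-132 takes 4 more to reach its cap of 6 → 20 left.
SKU-158: +11 to 13 (cap) → 9 left.
Only 9 left; SKU-141 takes them to reach 12.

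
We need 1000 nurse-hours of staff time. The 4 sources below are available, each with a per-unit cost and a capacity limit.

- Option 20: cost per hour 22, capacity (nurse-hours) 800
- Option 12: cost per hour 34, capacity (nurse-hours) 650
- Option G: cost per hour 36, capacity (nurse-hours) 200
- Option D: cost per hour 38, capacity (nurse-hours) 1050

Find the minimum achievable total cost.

24400

Fill from the cheapest source first.
Take 800 from Option 20 at 22 → need 200 more.
Option 12 at 34: take 200 of its 650 → requirement met.
Option G, Option D: unused.
Cost = 800×22 + 200×34 = 24400.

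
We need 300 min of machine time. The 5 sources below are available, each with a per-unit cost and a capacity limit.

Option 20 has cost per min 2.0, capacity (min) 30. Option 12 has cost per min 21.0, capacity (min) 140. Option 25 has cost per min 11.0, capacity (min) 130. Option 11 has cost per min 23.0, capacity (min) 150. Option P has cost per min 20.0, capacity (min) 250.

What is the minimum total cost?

4290

Fill from the cheapest source first.
Option 20 (2.0): use full 30 ; 270 min to go.
Option 25 at 11.0: take all 130 min ; 140 still needed.
Option P (20.0): take the remaining 140 ; done.
Option 12, Option 11: unused.
Cost = 30×2.0 + 130×11.0 + 140×20.0 = 4290.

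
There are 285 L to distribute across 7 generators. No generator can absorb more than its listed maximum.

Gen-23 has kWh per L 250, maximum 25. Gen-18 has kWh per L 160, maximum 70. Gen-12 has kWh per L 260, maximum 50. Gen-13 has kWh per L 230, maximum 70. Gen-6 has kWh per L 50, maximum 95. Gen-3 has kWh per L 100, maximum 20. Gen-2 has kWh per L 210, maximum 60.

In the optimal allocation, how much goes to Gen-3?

10

Highest kWh per L first: Gen-12 260 > Gen-23 250 > Gen-13 230 > Gen-2 210 > Gen-18 160 > Gen-3 100 > Gen-6 50.
Gen-12 takes 50 to reach its cap of 50 ; 235 left.
Give Gen-23 25 to hit its cap of 25 ; 210 left.
Gen-13 takes 70 to reach its cap of 70 ; 140 left.
Gen-2 takes 60 to reach its cap of 60 ; 80 left.
Gen-18 takes 70 to reach its cap of 70 ; 10 left.
Gen-3: +10 (room for 20) → 10. Pool exhausted.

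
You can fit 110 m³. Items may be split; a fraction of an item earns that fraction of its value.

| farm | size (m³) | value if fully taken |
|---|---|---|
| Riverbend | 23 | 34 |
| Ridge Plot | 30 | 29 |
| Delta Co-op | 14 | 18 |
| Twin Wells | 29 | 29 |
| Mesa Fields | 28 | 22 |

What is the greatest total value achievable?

Rank by value-to-size ratio: Riverbend 34/23≈1.48, Delta Co-op 18/14≈1.29, Twin Wells 29/29≈1, Ridge Plot 29/30≈0.967, Mesa Fields 22/28≈0.786.
All 23 m³ of Riverbend fit (value 34) — 87 remain.
Take all of Delta Co-op (14 m³, value 18) — 73 m³ left.
Twin Wells: take in full, 29 m³ for value 29 — 44 left.
Ridge Plot: take in full, 30 m³ for value 29 — 14 left.
14 m³ left: a 14/28 share of Mesa Fields gives 22×14/28 = 11.
Total value = 121.

121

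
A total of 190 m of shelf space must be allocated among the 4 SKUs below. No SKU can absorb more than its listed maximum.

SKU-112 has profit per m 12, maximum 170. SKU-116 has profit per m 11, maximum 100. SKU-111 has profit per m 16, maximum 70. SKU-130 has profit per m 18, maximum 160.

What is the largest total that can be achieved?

Rank by profit per m: SKU-130 18 > SKU-111 16 > SKU-112 12 > SKU-116 11.
Give SKU-130 160 to hit its cap of 160 ; 30 left.
Only 30 left; SKU-111 takes them to reach 30.
Total = 16×30 + 18×160 = 3360.

3360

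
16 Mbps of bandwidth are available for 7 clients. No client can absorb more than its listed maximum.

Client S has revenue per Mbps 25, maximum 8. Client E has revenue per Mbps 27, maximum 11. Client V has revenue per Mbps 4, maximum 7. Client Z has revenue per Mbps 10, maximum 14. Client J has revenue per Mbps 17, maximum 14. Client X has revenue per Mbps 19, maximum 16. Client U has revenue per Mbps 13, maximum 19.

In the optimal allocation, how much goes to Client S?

Rank by revenue per Mbps: Client E 27 > Client S 25 > Client X 19 > Client J 17 > Client U 13 > Client Z 10 > Client V 4.
Client E: +11 to 11 (cap) ; 5 left.
Only 5 left; Client S takes them to reach 5.

5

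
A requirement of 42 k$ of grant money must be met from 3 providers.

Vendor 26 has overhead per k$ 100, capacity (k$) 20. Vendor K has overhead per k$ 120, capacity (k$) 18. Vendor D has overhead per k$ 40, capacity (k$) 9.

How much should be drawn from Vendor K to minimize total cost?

13

Use providers in increasing cost order.
Take 9 from Vendor D at 40 → need 33 more.
Vendor 26 at 100: take all 20 k$ → 13 still needed.
Vendor K (120): take the remaining 13 → done.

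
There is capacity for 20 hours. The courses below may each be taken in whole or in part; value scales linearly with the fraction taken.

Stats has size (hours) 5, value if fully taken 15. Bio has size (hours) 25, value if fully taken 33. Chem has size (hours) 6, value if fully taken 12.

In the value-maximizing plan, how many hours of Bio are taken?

9

Sort by value density: Stats 15/5≈3, Chem 12/6≈2, Bio 33/25≈1.32.
Take all of Stats (5 hours, value 15) → 15 hours left.
Chem: take in full, 6 hours for value 12 → 9 left.
Fill the last 9 hours with part of Bio: 9/25 of it earns 11.88.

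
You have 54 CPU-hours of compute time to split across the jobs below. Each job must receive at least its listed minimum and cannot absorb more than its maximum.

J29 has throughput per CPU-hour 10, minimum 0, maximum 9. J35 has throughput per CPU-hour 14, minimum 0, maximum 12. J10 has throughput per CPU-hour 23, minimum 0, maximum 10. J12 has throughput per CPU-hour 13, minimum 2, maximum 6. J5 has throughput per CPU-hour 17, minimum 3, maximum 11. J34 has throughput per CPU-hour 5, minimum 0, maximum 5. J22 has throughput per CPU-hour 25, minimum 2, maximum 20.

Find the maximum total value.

Meeting every minimum uses 0+0+0+2+3+0+2 = 7 CPU-hours, leaving 47.
Highest throughput per CPU-hour first: J22 25 > J10 23 > J5 17 > J35 14 > J12 13 > J29 10 > J34 5.
J22 takes 18 more to reach its cap of 20 ; 29 left.
Give J10 10 more to hit its cap of 10 ; 19 left.
Give J5 8 more to hit its cap of 11 ; 11 left.
J35 has room for 12 more but only 11 remain, so it gets 11.
Total = 14×11 + 23×10 + 13×2 + 17×11 + 25×20 = 1097.

1097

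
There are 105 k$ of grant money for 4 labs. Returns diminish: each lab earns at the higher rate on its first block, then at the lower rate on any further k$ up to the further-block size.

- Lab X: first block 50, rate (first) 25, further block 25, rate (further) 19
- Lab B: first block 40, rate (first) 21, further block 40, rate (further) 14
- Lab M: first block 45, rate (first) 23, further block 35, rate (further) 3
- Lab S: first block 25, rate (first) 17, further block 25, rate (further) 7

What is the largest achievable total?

2495

Treat each block as its own option and order by rate: Lab X/first 25 > Lab M/first 23 > Lab B/first 21 > Lab X/second 19 > Lab S/first 17 > Lab B/second 14 > Lab S/second 7 > Lab M/second 3.
Fill Lab X first block (50 at 25) ; 55 left.
Lab M/first (23): +45 ; 10 left.
Lab B first at 21: only 10 left, fill 10.
Total = 25×50 + 23×45 + 21×10 = 2495.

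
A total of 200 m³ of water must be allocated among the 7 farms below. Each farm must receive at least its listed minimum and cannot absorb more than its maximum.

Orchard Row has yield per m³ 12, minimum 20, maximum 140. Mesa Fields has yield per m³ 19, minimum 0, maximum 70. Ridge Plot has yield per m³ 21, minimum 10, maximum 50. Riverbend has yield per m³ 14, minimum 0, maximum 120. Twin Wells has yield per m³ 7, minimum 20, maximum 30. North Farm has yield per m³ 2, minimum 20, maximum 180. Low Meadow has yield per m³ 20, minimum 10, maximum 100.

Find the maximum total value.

Meeting every minimum uses 20+0+10+0+20+20+10 = 80 m³, leaving 120.
Highest yield per m³ first: Ridge Plot 21 > Low Meadow 20 > Mesa Fields 19 > Riverbend 14 > Orchard Row 12 > Twin Wells 7 > North Farm 2.
Give Ridge Plot 40 more to hit its cap of 50 ; 80 left.
Low Meadow has room for 90 more but only 80 remain, so it gets 90.
Total = 12×20 + 21×50 + 7×20 + 2×20 + 20×90 = 3270.

3270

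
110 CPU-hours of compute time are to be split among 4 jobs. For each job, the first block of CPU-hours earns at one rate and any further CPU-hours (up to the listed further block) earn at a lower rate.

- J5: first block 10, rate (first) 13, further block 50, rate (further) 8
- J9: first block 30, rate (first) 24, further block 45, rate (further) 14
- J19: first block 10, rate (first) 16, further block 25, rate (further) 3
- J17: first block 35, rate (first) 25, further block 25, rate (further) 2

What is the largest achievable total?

2245

Rank every tier by rate: J17/tier1 25 > J9/tier1 24 > J19/tier1 16 > J9/tier2 14 > J5/tier1 13 > J5/tier2 8 > J19/tier2 3 > J17/tier2 2.
Fill J17 tier1 block (35 at 25) — 75 left.
J9/tier1 (24): +30 — 45 left.
J19 tier1 at 16: fill all 10 — 35 left.
35 remain; put them into J9 tier2 at 14.
Total = 25×35 + 24×30 + 16×10 + 14×35 = 2245.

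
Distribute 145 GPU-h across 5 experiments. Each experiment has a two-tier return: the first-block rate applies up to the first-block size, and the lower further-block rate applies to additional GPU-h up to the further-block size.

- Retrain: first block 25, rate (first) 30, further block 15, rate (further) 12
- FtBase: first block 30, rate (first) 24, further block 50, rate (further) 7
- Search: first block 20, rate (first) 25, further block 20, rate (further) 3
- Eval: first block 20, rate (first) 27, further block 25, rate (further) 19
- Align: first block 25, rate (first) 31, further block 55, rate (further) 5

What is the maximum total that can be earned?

Order all 10 blocks by rate: Align/tier1 31 > Retrain/tier1 30 > Eval/tier1 27 > Search/tier1 25 > FtBase/tier1 24 > Eval/tier2 19 > Retrain/tier2 12 > FtBase/tier2 7 > Align/tier2 5 > Search/tier2 3.
Fill Align tier1 block (25 at 31) → 120 left.
Fill Retrain tier1 block (25 at 30) → 95 left.
Eval tier1 at 27: fill all 20 → 75 left.
Search tier1 at 25: fill all 20 → 55 left.
FtBase tier1 at 24: fill all 30 → 25 left.
Eval/tier2 (19): +25 → 0 left.
Total = 31×25 + 30×25 + 27×20 + 25×20 + 24×30 + 19×25 = 3760.

3760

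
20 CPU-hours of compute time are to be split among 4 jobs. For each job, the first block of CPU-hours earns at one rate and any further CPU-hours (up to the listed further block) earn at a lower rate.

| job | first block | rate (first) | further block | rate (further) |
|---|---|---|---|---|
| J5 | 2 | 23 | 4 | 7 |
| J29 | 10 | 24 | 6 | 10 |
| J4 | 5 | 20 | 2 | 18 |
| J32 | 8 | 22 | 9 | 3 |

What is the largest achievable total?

462

Order all 8 blocks by rate: J29/tier1 24 > J5/tier1 23 > J32/tier1 22 > J4/tier1 20 > J4/tier2 18 > J29/tier2 10 > J5/tier2 7 > J32/tier2 3.
J29/tier1 (24): +10 — 10 left.
J5/tier1 (23): +2 — 8 left.
Fill J32 tier1 block (8 at 22) — 0 left.
Total = 24×10 + 23×2 + 22×8 = 462.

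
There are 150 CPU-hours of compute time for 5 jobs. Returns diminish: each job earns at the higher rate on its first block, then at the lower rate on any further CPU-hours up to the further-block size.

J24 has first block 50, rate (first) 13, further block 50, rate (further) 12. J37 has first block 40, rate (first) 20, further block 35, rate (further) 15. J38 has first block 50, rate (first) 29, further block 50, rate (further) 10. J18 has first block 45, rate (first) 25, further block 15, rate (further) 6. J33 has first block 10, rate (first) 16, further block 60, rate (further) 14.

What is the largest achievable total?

Order all 10 blocks by rate: J38/T1 29 > J18/T1 25 > J37/T1 20 > J33/T1 16 > J37/T2 15 > J33/T2 14 > J24/T1 13 > J24/T2 12 > J38/T2 10 > J18/T2 6.
J38/T1 (29): +50 — 100 left.
Fill J18 T1 block (45 at 25) — 55 left.
J37 T1 at 20: fill all 40 — 15 left.
J33 T1 at 16: fill all 10 — 5 left.
J37/T2: +5 of 35 at 15; pool empty.
Total = 29×50 + 25×45 + 20×40 + 16×10 + 15×5 = 3610.

3610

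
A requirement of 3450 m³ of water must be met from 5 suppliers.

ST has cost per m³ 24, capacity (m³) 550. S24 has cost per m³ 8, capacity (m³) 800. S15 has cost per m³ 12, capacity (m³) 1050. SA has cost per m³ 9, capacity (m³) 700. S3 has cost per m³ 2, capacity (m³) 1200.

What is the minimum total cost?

Cheapest first:
S3 (2): use full 1200 — 2250 m³ to go.
S24 at 8: take all 800 m³ — 1450 still needed.
SA at 9: take all 700 m³ — 750 still needed.
Take 750 from S15 at 12 to finish.
ST: unused.
Cost = 1200×2 + 800×8 + 700×9 + 750×12 = 24100.

24100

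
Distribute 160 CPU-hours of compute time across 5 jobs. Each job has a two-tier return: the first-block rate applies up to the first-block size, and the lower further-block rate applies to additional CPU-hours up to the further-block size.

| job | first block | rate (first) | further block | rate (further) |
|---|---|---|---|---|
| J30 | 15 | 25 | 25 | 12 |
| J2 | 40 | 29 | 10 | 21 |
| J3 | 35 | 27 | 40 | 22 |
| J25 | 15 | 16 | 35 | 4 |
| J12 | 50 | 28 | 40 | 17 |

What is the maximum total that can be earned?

Rank every tier by rate: J2/tier1 29 > J12/tier1 28 > J3/tier1 27 > J30/tier1 25 > J3/tier2 22 > J2/tier2 21 > J12/tier2 17 > J25/tier1 16 > J30/tier2 12 > J25/tier2 4.
J2 tier1 at 29: fill all 40 ; 120 left.
J12/tier1 (28): +50 ; 70 left.
J3 tier1 at 27: fill all 35 ; 35 left.
J30 tier1 at 25: fill all 15 ; 20 left.
J3/tier2: +20 of 40 at 22; pool empty.
Total = 29×40 + 28×50 + 27×35 + 25×15 + 22×20 = 4320.

4320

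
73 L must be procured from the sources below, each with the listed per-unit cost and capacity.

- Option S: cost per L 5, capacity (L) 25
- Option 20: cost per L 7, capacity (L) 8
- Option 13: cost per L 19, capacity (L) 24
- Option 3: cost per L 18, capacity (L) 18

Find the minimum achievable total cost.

923

Fill from the cheapest source first.
Option S (5): use full 25 ; 48 L to go.
Option 20 at 7: take all 8 L ; 40 still needed.
Option 3 at 18: take all 18 L ; 22 still needed.
Option 13 at 19: take 22 of its 24 ; requirement met.
Cost = 25×5 + 8×7 + 18×18 + 22×19 = 923.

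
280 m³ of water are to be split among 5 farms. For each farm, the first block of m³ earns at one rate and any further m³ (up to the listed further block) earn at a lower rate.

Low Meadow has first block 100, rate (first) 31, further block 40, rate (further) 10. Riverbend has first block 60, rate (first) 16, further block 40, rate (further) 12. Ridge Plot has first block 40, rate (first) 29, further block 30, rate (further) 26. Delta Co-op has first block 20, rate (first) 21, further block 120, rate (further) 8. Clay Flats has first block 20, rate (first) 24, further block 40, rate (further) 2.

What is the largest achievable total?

7020

Rank every tier by rate: Low Meadow/T1 31 > Ridge Plot/T1 29 > Ridge Plot/T2 26 > Clay Flats/T1 24 > Delta Co-op/T1 21 > Riverbend/T1 16 > Riverbend/T2 12 > Low Meadow/T2 10 > Delta Co-op/T2 8 > Clay Flats/T2 2.
Fill Low Meadow T1 block (100 at 31) ; 180 left.
Fill Ridge Plot T1 block (40 at 29) ; 140 left.
Fill Ridge Plot T2 block (30 at 26) ; 110 left.
Clay Flats T1 at 24: fill all 20 ; 90 left.
Fill Delta Co-op T1 block (20 at 21) ; 70 left.
Fill Riverbend T1 block (60 at 16) ; 10 left.
Riverbend/T2: +10 of 40 at 12; pool empty.
Total = 31×100 + 29×40 + 26×30 + 24×20 + 21×20 + 16×60 + 12×10 = 7020.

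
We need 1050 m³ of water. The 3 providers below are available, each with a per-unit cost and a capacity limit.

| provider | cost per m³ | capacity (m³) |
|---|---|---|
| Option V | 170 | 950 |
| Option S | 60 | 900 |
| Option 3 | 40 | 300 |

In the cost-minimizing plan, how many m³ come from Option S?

Cheapest first:
Take 300 from Option 3 at 40 ; need 750 more.
Option S (60): take the remaining 750 ; done.
Option V: unused.

750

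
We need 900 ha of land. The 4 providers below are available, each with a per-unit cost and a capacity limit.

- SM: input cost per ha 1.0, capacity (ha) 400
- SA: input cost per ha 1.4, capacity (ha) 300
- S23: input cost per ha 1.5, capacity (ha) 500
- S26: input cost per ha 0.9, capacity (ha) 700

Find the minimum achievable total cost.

Fill from the cheapest provider first.
Take 700 from S26 at 0.9 → need 200 more.
Take 200 from SM at 1.0 to finish.
SA, S23: unused.
Cost = 700×0.9 + 200×1.0 = 830.

830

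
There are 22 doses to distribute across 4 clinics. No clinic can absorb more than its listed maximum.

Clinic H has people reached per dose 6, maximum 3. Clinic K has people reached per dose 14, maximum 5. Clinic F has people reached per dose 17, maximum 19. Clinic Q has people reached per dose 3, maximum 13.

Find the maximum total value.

Rank by people reached per dose: Clinic F 17 > Clinic K 14 > Clinic H 6 > Clinic Q 3.
Clinic F takes 19 to reach its cap of 19 → 3 left.
Clinic K has room for 5 but only 3 remain, so it gets 3.
Total = 14×3 + 17×19 = 365.

365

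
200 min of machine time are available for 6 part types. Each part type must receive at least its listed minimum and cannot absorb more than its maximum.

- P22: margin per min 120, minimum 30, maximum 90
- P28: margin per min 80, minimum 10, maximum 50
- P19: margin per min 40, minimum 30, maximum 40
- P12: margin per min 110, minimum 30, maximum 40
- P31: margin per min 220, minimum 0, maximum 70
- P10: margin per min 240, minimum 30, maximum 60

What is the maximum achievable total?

Meeting every minimum uses 30+10+30+30+0+30 = 130 min, leaving 70.
Rank by margin per min: P10 240 > P31 220 > P22 120 > P12 110 > P28 80 > P19 40.
Give P10 30 more to hit its cap of 60 — 40 left.
P31 has room for 70 more but only 40 remain, so it gets 40.
Total = 120×30 + 80×10 + 40×30 + 110×30 + 220×40 + 240×60 = 32100.

32100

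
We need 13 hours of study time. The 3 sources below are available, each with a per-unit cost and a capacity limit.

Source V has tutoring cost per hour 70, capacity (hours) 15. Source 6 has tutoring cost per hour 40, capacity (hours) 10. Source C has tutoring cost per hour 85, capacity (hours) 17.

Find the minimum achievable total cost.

Use sources in increasing cost order.
Take 10 from Source 6 at 40 → need 3 more.
Source V at 70: take 3 of its 15 → requirement met.
Source C: unused.
Cost = 10×40 + 3×70 = 610.

610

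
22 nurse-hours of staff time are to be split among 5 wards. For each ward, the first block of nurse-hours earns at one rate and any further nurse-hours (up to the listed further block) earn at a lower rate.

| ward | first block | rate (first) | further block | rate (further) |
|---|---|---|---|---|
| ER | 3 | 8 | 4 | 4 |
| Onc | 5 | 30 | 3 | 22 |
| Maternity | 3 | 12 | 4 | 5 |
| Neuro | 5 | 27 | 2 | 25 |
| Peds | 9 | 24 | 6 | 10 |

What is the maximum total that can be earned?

573

Rank every tier by rate: Onc/T1 30 > Neuro/T1 27 > Neuro/T2 25 > Peds/T1 24 > Onc/T2 22 > Maternity/T1 12 > Peds/T2 10 > ER/T1 8 > Maternity/T2 5 > ER/T2 4.
Onc/T1 (30): +5 — 17 left.
Neuro T1 at 27: fill all 5 — 12 left.
Neuro T2 at 25: fill all 2 — 10 left.
Peds T1 at 24: fill all 9 — 1 left.
Onc T2 at 22: only 1 left, fill 1.
Total = 30×5 + 27×5 + 25×2 + 24×9 + 22×1 = 573.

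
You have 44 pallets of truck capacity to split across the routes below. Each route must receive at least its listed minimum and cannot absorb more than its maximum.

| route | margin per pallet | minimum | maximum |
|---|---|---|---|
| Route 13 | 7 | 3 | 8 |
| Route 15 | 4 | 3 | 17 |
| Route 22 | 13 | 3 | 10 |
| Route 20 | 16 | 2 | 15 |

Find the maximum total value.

470

Meeting every minimum uses 3+3+3+2 = 11 pallets, leaving 33.
Order the routes by margin per pallet: Route 20 16 > Route 22 13 > Route 13 7 > Route 15 4.
Give Route 20 13 more to hit its cap of 15 — 20 left.
Route 22: +7 to 10 (cap) — 13 left.
Give Route 13 5 more to hit its cap of 8 — 8 left.
Only 8 left; Route 15 takes them to reach 11.
Total = 7×8 + 4×11 + 13×10 + 16×15 = 470.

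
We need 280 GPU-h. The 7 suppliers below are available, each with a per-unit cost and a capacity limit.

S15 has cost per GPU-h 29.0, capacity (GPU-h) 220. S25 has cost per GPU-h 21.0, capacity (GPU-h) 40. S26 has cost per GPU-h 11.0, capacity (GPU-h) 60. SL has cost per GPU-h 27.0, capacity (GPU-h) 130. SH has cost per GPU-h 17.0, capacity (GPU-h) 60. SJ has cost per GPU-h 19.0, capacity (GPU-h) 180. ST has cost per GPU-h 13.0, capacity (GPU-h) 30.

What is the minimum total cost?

Cheapest first:
Take 60 from S26 at 11.0 — need 220 more.
ST (13.0): use full 30 — 190 GPU-h to go.
SH (17.0): use full 60 — 130 GPU-h to go.
Take 130 from SJ at 19.0 to finish.
S25, SL, S15: unused.
Cost = 60×11.0 + 30×13.0 + 60×17.0 + 130×19.0 = 4540.

4540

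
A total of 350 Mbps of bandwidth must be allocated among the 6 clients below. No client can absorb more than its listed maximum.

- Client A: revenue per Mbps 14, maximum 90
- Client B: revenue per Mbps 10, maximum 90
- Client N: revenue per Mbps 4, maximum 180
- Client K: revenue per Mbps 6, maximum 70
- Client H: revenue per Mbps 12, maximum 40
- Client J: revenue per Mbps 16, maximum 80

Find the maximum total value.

4220

Highest revenue per Mbps first: Client J 16 > Client A 14 > Client H 12 > Client B 10 > Client K 6 > Client N 4.
Client J: +80 to 80 (cap) ; 270 left.
Client A: +90 to 90 (cap) ; 180 left.
Client H takes 40 to reach its cap of 40 ; 140 left.
Client B: +90 to 90 (cap) ; 50 left.
Only 50 left; Client K takes them to reach 50.
Total = 14×90 + 10×90 + 6×50 + 12×40 + 16×80 = 4220.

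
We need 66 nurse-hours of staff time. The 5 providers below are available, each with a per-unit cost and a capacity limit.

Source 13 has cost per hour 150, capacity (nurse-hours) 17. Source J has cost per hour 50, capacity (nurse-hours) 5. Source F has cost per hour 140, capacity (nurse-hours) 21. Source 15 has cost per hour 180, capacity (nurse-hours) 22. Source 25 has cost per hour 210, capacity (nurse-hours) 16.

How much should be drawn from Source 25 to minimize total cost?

1

Fill from the cheapest provider first.
Take 5 from Source J at 50 ; need 61 more.
Source F (140): use full 21 ; 40 nurse-hours to go.
Take 17 from Source 13 at 150 ; need 23 more.
Source 15 at 180: take all 22 nurse-hours ; 1 still needed.
Source 25 at 210: take 1 of its 16 ; requirement met.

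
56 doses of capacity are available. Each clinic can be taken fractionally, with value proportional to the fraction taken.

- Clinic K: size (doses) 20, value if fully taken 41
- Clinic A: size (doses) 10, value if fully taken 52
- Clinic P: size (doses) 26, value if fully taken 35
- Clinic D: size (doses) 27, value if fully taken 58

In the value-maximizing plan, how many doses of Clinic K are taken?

Rank by value-to-size ratio: Clinic A 52/10≈5.2, Clinic D 58/27≈2.15, Clinic K 41/20≈2.05, Clinic P 35/26≈1.35.
All 10 doses of Clinic A fit (value 52) → 46 remain.
Clinic D: take in full, 27 doses for value 58 → 19 left.
Only 19 doses remain; take 19/20 of Clinic K for value 41×19/20 = 38.95.

19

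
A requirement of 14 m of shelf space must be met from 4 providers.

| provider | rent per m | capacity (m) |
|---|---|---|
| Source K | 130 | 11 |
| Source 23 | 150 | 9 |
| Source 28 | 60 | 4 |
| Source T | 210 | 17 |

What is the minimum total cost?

Cheapest first:
Source 28 (60): use full 4 ; 10 m to go.
Source K at 130: take 10 of its 11 ; requirement met.
Source 23, Source T: unused.
Cost = 4×60 + 10×130 = 1540.

1540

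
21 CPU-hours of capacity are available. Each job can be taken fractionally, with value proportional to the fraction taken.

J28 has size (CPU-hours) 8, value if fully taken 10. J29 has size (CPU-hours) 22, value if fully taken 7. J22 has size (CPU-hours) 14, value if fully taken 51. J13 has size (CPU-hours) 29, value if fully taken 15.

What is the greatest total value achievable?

59.75

Sort by value density: J22 51/14≈3.64, J28 10/8≈1.25, J13 15/29≈0.517, J29 7/22≈0.318.
Take all of J22 (14 CPU-hours, value 51) — 7 CPU-hours left.
Fill the last 7 CPU-hours with part of J28: 7/8 of it earns 8.75.
Total value = 59.75.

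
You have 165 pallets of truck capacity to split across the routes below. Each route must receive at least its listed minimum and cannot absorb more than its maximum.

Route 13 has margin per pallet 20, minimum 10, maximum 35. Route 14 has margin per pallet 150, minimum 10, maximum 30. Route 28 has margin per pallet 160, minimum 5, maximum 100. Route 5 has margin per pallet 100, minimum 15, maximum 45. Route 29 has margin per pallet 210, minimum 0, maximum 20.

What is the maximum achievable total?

24900

Meeting every minimum uses 10+10+5+15+0 = 40 pallets, leaving 125.
Rank by margin per pallet: Route 29 210 > Route 28 160 > Route 14 150 > Route 5 100 > Route 13 20.
Route 29: +20 to 20 (cap) ; 105 left.
Route 28 takes 95 more to reach its cap of 100 ; 10 left.
Route 14: +10 (room for 20) → 20. Pool exhausted.
Total = 20×10 + 150×20 + 160×100 + 100×15 + 210×20 = 24900.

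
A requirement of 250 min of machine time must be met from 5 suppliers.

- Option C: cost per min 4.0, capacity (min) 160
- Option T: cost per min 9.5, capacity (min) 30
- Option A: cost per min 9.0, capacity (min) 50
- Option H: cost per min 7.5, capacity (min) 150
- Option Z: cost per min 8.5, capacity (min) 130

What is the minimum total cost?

Use suppliers in increasing cost order.
Option C at 4.0: take all 160 min — 90 still needed.
Take 90 from Option H at 7.5 to finish.
Option Z, Option A, Option T: unused.
Cost = 160×4.0 + 90×7.5 = 1315.

1315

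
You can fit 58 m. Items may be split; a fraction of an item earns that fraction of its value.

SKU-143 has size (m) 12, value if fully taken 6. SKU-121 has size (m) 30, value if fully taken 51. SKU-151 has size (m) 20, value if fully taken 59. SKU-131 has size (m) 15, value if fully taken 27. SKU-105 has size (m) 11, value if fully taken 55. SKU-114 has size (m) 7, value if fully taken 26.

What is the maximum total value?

175.5

Rank by value-to-size ratio: SKU-105 55/11≈5, SKU-114 26/7≈3.71, SKU-151 59/20≈2.95, SKU-131 27/15≈1.8, SKU-121 51/30≈1.7, SKU-143 6/12≈0.5.
SKU-105: take in full, 11 m for value 55 ; 47 left.
SKU-114: take in full, 7 m for value 26 ; 40 left.
Take all of SKU-151 (20 m, value 59) ; 20 m left.
SKU-131: take in full, 15 m for value 27 ; 5 left.
5 m left: a 5/30 share of SKU-121 gives 51×5/30 = 8.5.
Total value = 175.5.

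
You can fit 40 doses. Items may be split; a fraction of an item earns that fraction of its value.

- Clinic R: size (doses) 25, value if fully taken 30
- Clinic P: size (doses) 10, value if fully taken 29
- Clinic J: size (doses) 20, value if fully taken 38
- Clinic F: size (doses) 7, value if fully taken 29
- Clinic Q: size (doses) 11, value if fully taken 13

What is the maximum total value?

Best value per unit of size first: Clinic F 29/7≈4.14, Clinic P 29/10≈2.9, Clinic J 38/20≈1.9, Clinic R 30/25≈1.2, Clinic Q 13/11≈1.18.
Clinic F: take in full, 7 doses for value 29 ; 33 left.
Clinic P: take in full, 10 doses for value 29 ; 23 left.
Take all of Clinic J (20 doses, value 38) ; 3 doses left.
Only 3 doses remain; take 3/25 of Clinic R for value 30×3/25 = 3.6.
Total value = 99.6.

99.6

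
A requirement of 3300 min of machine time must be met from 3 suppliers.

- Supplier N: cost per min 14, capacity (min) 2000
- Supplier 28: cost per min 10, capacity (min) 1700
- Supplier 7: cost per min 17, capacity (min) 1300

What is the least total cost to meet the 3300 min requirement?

Fill from the cheapest supplier first.
Supplier 28 (10): use full 1700 ; 1600 min to go.
Take 1600 from Supplier N at 14 to finish.
Supplier 7: unused.
Cost = 1700×10 + 1600×14 = 39400.

39400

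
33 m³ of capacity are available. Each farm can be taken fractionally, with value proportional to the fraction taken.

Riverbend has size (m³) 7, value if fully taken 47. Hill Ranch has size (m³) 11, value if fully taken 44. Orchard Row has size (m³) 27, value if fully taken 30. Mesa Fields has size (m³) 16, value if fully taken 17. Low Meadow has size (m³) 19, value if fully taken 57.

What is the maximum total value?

Best value per unit of size first: Riverbend 47/7≈6.71, Hill Ranch 44/11≈4, Low Meadow 57/19≈3, Orchard Row 30/27≈1.11, Mesa Fields 17/16≈1.06.
Take all of Riverbend (7 m³, value 47) → 26 m³ left.
Hill Ranch: take in full, 11 m³ for value 44 → 15 left.
15 m³ left: a 15/19 share of Low Meadow gives 57×15/19 = 45.
Total value = 136.

136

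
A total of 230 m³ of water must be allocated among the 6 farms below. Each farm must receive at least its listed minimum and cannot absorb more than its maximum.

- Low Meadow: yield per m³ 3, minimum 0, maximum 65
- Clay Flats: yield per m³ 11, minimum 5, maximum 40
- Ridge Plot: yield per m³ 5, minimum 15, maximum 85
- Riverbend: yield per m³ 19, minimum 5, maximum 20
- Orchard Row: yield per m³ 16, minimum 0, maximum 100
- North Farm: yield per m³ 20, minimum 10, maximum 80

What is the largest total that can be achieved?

3820

Meeting every minimum uses 0+5+15+5+0+10 = 35 m³, leaving 195.
Highest yield per m³ first: North Farm 20 > Riverbend 19 > Orchard Row 16 > Clay Flats 11 > Ridge Plot 5 > Low Meadow 3.
North Farm: +70 to 80 (cap) ; 125 left.
Riverbend: +15 to 20 (cap) ; 110 left.
Give Orchard Row 100 more to hit its cap of 100 ; 10 left.
Clay Flats: +10 (room for 35) → 15. Pool exhausted.
Total = 11×15 + 5×15 + 19×20 + 16×100 + 20×80 = 3820.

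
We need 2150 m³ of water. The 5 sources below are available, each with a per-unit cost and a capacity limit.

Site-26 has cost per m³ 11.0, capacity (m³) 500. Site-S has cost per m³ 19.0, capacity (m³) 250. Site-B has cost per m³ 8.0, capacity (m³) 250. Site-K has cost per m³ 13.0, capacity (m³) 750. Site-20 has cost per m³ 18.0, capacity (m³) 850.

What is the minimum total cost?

Cheapest first:
Site-B (8.0): use full 250 → 1900 m³ to go.
Site-26 at 11.0: take all 500 m³ → 1400 still needed.
Take 750 from Site-K at 13.0 → need 650 more.
Site-20 (18.0): take the remaining 650 → done.
Site-S: unused.
Cost = 250×8.0 + 500×11.0 + 750×13.0 + 650×18.0 = 28950.

28950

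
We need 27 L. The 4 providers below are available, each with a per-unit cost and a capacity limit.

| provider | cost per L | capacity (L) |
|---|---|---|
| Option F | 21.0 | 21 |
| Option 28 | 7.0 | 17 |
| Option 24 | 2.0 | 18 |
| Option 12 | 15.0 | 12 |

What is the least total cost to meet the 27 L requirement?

Use providers in increasing cost order.
Option 24 at 2.0: take all 18 L — 9 still needed.
Take 9 from Option 28 at 7.0 to finish.
Option 12, Option F: unused.
Cost = 18×2.0 + 9×7.0 = 99.

99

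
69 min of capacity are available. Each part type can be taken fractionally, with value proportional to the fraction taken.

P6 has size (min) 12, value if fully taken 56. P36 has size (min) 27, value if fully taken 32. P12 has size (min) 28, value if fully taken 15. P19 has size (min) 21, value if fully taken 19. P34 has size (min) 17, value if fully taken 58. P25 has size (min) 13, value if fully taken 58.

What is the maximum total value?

204

Sort by value density: P6 56/12≈4.67, P25 58/13≈4.46, P34 58/17≈3.41, P36 32/27≈1.19, P19 19/21≈0.905, P12 15/28≈0.536.
P6: take in full, 12 min for value 56 → 57 left.
All 13 min of P25 fit (value 58) → 44 remain.
All 17 min of P34 fit (value 58) → 27 remain.
All 27 min of P36 fit (value 32) → 0 remain.
Total value = 204.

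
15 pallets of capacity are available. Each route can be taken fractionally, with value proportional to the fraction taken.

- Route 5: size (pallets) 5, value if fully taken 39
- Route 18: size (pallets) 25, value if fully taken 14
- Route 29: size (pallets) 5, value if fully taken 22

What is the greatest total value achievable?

Sort by value density: Route 5 39/5≈7.8, Route 29 22/5≈4.4, Route 18 14/25≈0.56.
Route 5: take in full, 5 pallets for value 39 — 10 left.
Take all of Route 29 (5 pallets, value 22) — 5 pallets left.
5 pallets left: a 5/25 share of Route 18 gives 14×5/25 = 2.8.
Total value = 63.8.

63.8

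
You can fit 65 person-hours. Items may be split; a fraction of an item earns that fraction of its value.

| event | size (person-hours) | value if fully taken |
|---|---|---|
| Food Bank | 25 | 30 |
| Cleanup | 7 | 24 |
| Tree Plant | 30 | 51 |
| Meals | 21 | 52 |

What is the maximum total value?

135.4

Rank by value-to-size ratio: Cleanup 24/7≈3.43, Meals 52/21≈2.48, Tree Plant 51/30≈1.7, Food Bank 30/25≈1.2.
Cleanup: take in full, 7 person-hours for value 24 ; 58 left.
Take all of Meals (21 person-hours, value 52) ; 37 person-hours left.
All 30 person-hours of Tree Plant fit (value 51) ; 7 remain.
Fill the last 7 person-hours with part of Food Bank: 7/25 of it earns 8.4.
Total value = 135.4.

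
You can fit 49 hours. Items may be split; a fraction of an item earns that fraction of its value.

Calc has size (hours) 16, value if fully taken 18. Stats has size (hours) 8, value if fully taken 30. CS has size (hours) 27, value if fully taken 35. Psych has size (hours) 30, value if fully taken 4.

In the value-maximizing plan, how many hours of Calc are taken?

14

Best value per unit of size first: Stats 30/8≈3.75, CS 35/27≈1.3, Calc 18/16≈1.12, Psych 4/30≈0.133.
All 8 hours of Stats fit (value 30) — 41 remain.
CS: take in full, 27 hours for value 35 — 14 left.
Only 14 hours remain; take 14/16 of Calc for value 18×14/16 = 15.75.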